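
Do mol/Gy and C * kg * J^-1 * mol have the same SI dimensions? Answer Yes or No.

No

Left side:
  Gy = J/kg (absorbed dose = energy per mass),
      = m²·s⁻².
  So Gy⁻¹ = m⁻²·s².
  Combining: Gy⁻¹·mol = (m⁻²·s²) · mol = m⁻²·s²·mol.
Right side:
  C = A·s = s·A (charge = current × time).
  J = N·m (work = force × distance),
      = kg·m²·s⁻².
  So J⁻¹ = kg⁻¹·m⁻²·s².
  Combining: C·kg·J⁻¹·mol = (s·A) · kg · (kg⁻¹·m⁻²·s²) · mol = m⁻²·s³·A·mol.
Left is m⁻²·s²·mol; right is m⁻²·s³·A·mol — different.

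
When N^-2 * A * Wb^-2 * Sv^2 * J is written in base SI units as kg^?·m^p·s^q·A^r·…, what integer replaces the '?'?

N = kg·m·s⁻².
So N⁻² = kg⁻²·m⁻²·s⁴.
Wb = kg·m²·s⁻²·A⁻¹.
So Wb⁻² = kg⁻²·m⁻⁴·s⁴·A².
Sv = m²·s⁻².
So Sv² = m⁴·s⁻⁴.
J = kg·m²·s⁻².
Combining: N⁻²·A·Wb⁻²·Sv²·J = (kg⁻²·m⁻²·s⁴) · A · (kg⁻²·m⁻⁴·s⁴·A²) · (m⁴·s⁻⁴) · (kg·m²·s⁻²) = kg⁻³·s²·A³.
The exponent of kg is -3.

-3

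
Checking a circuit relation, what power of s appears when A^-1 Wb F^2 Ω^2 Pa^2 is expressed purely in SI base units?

-4

Wb = kg·m²·s⁻²·A⁻¹.
F = kg⁻¹·m⁻²·s⁴·A².
So F² = kg⁻²·m⁻⁴·s⁸·A⁴.
Ω = kg·m²·s⁻³·A⁻².
So Ω² = kg²·m⁴·s⁻⁶·A⁻⁴.
Pa = kg·m⁻¹·s⁻².
So Pa² = kg²·m⁻²·s⁻⁴.
Combining: A⁻¹·Wb·F²·Ω²·Pa² = A⁻¹ · (kg·m²·s⁻²·A⁻¹) · (kg⁻²·m⁻⁴·s⁸·A⁴) · (kg²·m⁴·s⁻⁶·A⁻⁴) · (kg²·m⁻²·s⁻⁴) = kg³·s⁻⁴·A⁻².
The exponent of s is -4.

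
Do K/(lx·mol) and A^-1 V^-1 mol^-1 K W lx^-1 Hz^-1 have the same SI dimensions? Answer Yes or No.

Left side:
  lx = lm/m² (illuminance = luminous flux per area),
      = m⁻²·cd.
  So lx⁻¹ = m²·cd⁻¹.
  Combining: lx⁻¹·K·mol⁻¹ = (m²·cd⁻¹) · K · mol⁻¹ = m²·K·mol⁻¹·cd⁻¹.
Right side:
  V = W/A (potential = power per current),
      = kg·m²·s⁻³·A⁻¹.
  So V⁻¹ = kg⁻¹·m⁻²·s³·A.
  W = J/s (power = energy per time),
      = kg·m²·s⁻³.
  lx = lm/m² (illuminance = luminous flux per area),
      = m⁻²·cd.
  So lx⁻¹ = m²·cd⁻¹.
  Hz = 1/s = s⁻¹ (frequency is cycles per second).
  So Hz⁻¹ = s.
  Combining: A⁻¹·V⁻¹·mol⁻¹·K·W·lx⁻¹·Hz⁻¹ = A⁻¹ · (kg⁻¹·m⁻²·s³·A) · mol⁻¹ · K · (kg·m²·s⁻³) · (m²·cd⁻¹) · s = m²·s·K·mol⁻¹·cd⁻¹.
Left is m²·K·mol⁻¹·cd⁻¹; right is m²·s·K·mol⁻¹·cd⁻¹ — different.

No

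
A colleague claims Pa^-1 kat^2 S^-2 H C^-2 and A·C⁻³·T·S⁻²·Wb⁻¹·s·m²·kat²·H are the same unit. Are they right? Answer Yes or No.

No

Left side:
  Pa = kg·m⁻¹·s⁻².
  So Pa⁻¹ = kg⁻¹·m·s².
  kat = s⁻¹·mol.
  So kat² = s⁻²·mol².
  S = kg⁻¹·m⁻²·s³·A².
  So S⁻² = kg²·m⁴·s⁻⁶·A⁻⁴.
  H = kg·m²·s⁻²·A⁻².
  C = s·A.
  So C⁻² = s⁻²·A⁻².
  Combining: Pa⁻¹·kat²·S⁻²·H·C⁻² = (kg⁻¹·m·s²) · (s⁻²·mol²) · (kg²·m⁴·s⁻⁶·A⁻⁴) · (kg·m²·s⁻²·A⁻²) · (s⁻²·A⁻²) = kg²·m⁷·s⁻¹⁰·A⁻⁸·mol².
Right side:
  C = A·s = s·A (charge = current × time).
  So C⁻³ = s⁻³·A⁻³.
  T = Wb/m² (flux density = flux per area),
      = kg·s⁻²·A⁻¹.
  S = 1/Ω (conductance is reciprocal resistance),
      = kg⁻¹·m⁻²·s³·A².
  So S⁻² = kg²·m⁴·s⁻⁶·A⁻⁴.
  Wb = V·s (flux: a volt is a weber per second),
      = kg·m²·s⁻²·A⁻¹.
  So Wb⁻¹ = kg⁻¹·m⁻²·s²·A.
  kat = mol/s = s⁻¹·mol (catalytic activity).
  So kat² = s⁻²·mol².
  H = Wb/A (inductance = flux per current),
      = kg·m²·s⁻²·A⁻².
  Combining: A·C⁻³·T·S⁻²·Wb⁻¹·s·m²·kat²·H = A · (s⁻³·A⁻³) · (kg·s⁻²·A⁻¹) · (kg²·m⁴·s⁻⁶·A⁻⁴) · (kg⁻¹·m⁻²·s²·A) · s · m² · (s⁻²·mol²) · (kg·m²·s⁻²·A⁻²) = kg³·m⁶·s⁻¹²·A⁻⁸·mol².
Left is kg²·m⁷·s⁻¹⁰·A⁻⁸·mol²; right is kg³·m⁶·s⁻¹²·A⁻⁸·mol² — different.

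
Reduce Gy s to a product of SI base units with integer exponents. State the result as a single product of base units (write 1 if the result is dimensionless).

m²·s⁻¹

Gy = J/kg (absorbed dose = energy per mass),
    = m²·s⁻².
Combining: Gy·s = (m²·s⁻²) · s = m²·s⁻¹.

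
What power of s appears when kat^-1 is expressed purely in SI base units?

kat = s⁻¹·mol.
So kat⁻¹ = s·mol⁻¹.
The exponent of s is 1.

1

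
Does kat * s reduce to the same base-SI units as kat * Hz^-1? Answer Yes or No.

Yes

Left side:
  kat = s⁻¹·mol.
  Combining: kat·s = (s⁻¹·mol) · s = mol.
Right side:
  kat = mol/s = s⁻¹·mol (catalytic activity).
  Hz = 1/s = s⁻¹ (frequency is cycles per second).
  So Hz⁻¹ = s.
  Combining: kat·Hz⁻¹ = (s⁻¹·mol) · s = mol.
Both reduce to mol.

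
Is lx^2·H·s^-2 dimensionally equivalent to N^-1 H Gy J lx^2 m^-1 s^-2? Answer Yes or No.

No

Left side:
  lx = lm/m² (illuminance = luminous flux per area),
      = m⁻²·cd.
  So lx² = m⁻⁴·cd².
  H = Wb/A (inductance = flux per current),
      = kg·m²·s⁻²·A⁻².
  Combining: lx²·H·s⁻² = (m⁻⁴·cd²) · (kg·m²·s⁻²·A⁻²) · s⁻² = kg·m⁻²·s⁻⁴·A⁻²·cd².
Right side:
  N = kg·m·s⁻².
  So N⁻¹ = kg⁻¹·m⁻¹·s².
  H = kg·m²·s⁻²·A⁻².
  Gy = m²·s⁻².
  J = kg·m²·s⁻².
  lx = m⁻²·cd.
  So lx² = m⁻⁴·cd².
  Combining: N⁻¹·H·Gy·J·lx²·m⁻¹·s⁻² = (kg⁻¹·m⁻¹·s²) · (kg·m²·s⁻²·A⁻²) · (m²·s⁻²) · (kg·m²·s⁻²) · (m⁻⁴·cd²) · m⁻¹ · s⁻² = kg·s⁻⁶·A⁻²·cd².
Left is kg·m⁻²·s⁻⁴·A⁻²·cd²; right is kg·s⁻⁶·A⁻²·cd² — different.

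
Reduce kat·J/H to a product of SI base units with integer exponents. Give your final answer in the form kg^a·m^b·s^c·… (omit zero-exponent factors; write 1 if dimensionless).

kat = mol/s = s⁻¹·mol (catalytic activity).
H = Wb/A (inductance = flux per current),
    = kg·m²·s⁻²·A⁻².
So H⁻¹ = kg⁻¹·m⁻²·s²·A².
J = N·m (work = force × distance),
    = kg·m²·s⁻².
Combining: kat·H⁻¹·J = (s⁻¹·mol) · (kg⁻¹·m⁻²·s²·A²) · (kg·m²·s⁻²) = s⁻¹·A²·mol.

s⁻¹·A²·mol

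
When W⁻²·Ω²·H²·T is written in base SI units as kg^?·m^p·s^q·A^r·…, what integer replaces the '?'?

W = J/s (power = energy per time),
    = kg·m²·s⁻³.
So W⁻² = kg⁻²·m⁻⁴·s⁶.
Ω = V/A (resistance = voltage per current),
    = kg·m²·s⁻³·A⁻².
So Ω² = kg²·m⁴·s⁻⁶·A⁻⁴.
H = Wb/A (inductance = flux per current),
    = kg·m²·s⁻²·A⁻².
So H² = kg²·m⁴·s⁻⁴·A⁻⁴.
T = Wb/m² (flux density = flux per area),
    = kg·s⁻²·A⁻¹.
Combining: W⁻²·Ω²·H²·T = (kg⁻²·m⁻⁴·s⁶) · (kg²·m⁴·s⁻⁶·A⁻⁴) · (kg²·m⁴·s⁻⁴·A⁻⁴) · (kg·s⁻²·A⁻¹) = kg³·m⁴·s⁻⁶·A⁻⁹.
The exponent of kg is 3.

3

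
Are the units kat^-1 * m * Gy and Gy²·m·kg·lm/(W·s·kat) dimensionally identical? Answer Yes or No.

Left side:
  kat = mol/s = s⁻¹·mol (catalytic activity).
  So kat⁻¹ = s·mol⁻¹.
  Gy = J/kg (absorbed dose = energy per mass),
      = m²·s⁻².
  Combining: kat⁻¹·m·Gy = (s·mol⁻¹) · m · (m²·s⁻²) = m³·s⁻¹·mol⁻¹.
Right side:
  W = kg·m²·s⁻³.
  So W⁻¹ = kg⁻¹·m⁻²·s³.
  Gy = m²·s⁻².
  So Gy² = m⁴·s⁻⁴.
  lm = cd.
  kat = s⁻¹·mol.
  So kat⁻¹ = s·mol⁻¹.
  Combining: W⁻¹·Gy²·m·kg·s⁻¹·lm·kat⁻¹ = (kg⁻¹·m⁻²·s³) · (m⁴·s⁻⁴) · m · kg · s⁻¹ · cd · (s·mol⁻¹) = m³·s⁻¹·mol⁻¹·cd.
Left is m³·s⁻¹·mol⁻¹; right is m³·s⁻¹·mol⁻¹·cd — different.

No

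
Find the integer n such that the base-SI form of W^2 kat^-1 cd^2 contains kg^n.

2

W = J/s (power = energy per time),
    = kg·m²·s⁻³.
So W² = kg²·m⁴·s⁻⁶.
kat = mol/s = s⁻¹·mol (catalytic activity).
So kat⁻¹ = s·mol⁻¹.
Combining: W²·kat⁻¹·cd² = (kg²·m⁴·s⁻⁶) · (s·mol⁻¹) · cd² = kg²·m⁴·s⁻⁵·mol⁻¹·cd².
The exponent of kg is 2.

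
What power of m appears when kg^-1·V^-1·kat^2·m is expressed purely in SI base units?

-1

V = W/A (potential = power per current),
    = kg·m²·s⁻³·A⁻¹.
So V⁻¹ = kg⁻¹·m⁻²·s³·A.
kat = mol/s = s⁻¹·mol (catalytic activity).
So kat² = s⁻²·mol².
Combining: kg⁻¹·V⁻¹·kat²·m = kg⁻¹ · (kg⁻¹·m⁻²·s³·A) · (s⁻²·mol²) · m = kg⁻²·m⁻¹·s·A·mol².
The exponent of m is -1.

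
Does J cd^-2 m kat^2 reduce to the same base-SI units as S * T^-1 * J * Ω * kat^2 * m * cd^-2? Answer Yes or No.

No

Left side:
  J = N·m (work = force × distance),
      = kg·m²·s⁻².
  kat = mol/s = s⁻¹·mol (catalytic activity).
  So kat² = s⁻²·mol².
  Combining: J·cd⁻²·m·kat² = (kg·m²·s⁻²) · cd⁻² · m · (s⁻²·mol²) = kg·m³·s⁻⁴·mol²·cd⁻².
Right side:
  S = kg⁻¹·m⁻²·s³·A².
  T = kg·s⁻²·A⁻¹.
  So T⁻¹ = kg⁻¹·s²·A.
  J = kg·m²·s⁻².
  Ω = kg·m²·s⁻³·A⁻².
  kat = s⁻¹·mol.
  So kat² = s⁻²·mol².
  Combining: S·T⁻¹·J·Ω·kat²·m·cd⁻² = (kg⁻¹·m⁻²·s³·A²) · (kg⁻¹·s²·A) · (kg·m²·s⁻²) · (kg·m²·s⁻³·A⁻²) · (s⁻²·mol²) · m · cd⁻² = m³·s⁻²·A·mol²·cd⁻².
Left is kg·m³·s⁻⁴·mol²·cd⁻²; right is m³·s⁻²·A·mol²·cd⁻² — different.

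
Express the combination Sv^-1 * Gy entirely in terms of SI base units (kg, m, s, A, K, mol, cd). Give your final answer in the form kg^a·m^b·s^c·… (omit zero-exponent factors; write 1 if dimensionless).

1

Sv = m²·s⁻².
So Sv⁻¹ = m⁻²·s².
Gy = m²·s⁻².
Combining: Sv⁻¹·Gy = (m⁻²·s²) · (m²·s⁻²) = 1.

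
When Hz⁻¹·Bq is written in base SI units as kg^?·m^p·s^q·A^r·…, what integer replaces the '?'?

Hz = s⁻¹.
So Hz⁻¹ = s.
Bq = s⁻¹.
Combining: Hz⁻¹·Bq = s · s⁻¹ = 1.
The exponent of kg is 0.

0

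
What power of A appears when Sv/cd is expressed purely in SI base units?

Sv = J/kg (equivalent dose = energy per mass),
    = m²·s⁻².
Combining: Sv·cd⁻¹ = (m²·s⁻²) · cd⁻¹ = m²·s⁻²·cd⁻¹.
The exponent of A is 0.

0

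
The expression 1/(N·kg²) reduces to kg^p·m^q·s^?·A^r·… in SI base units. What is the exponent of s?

2

N = kg·m·s⁻².
So N⁻¹ = kg⁻¹·m⁻¹·s².
Combining: N⁻¹·kg⁻² = (kg⁻¹·m⁻¹·s²) · kg⁻² = kg⁻³·m⁻¹·s².
The exponent of s is 2.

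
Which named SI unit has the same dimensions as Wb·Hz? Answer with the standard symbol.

Wb = kg·m²·s⁻²·A⁻¹.
Hz = s⁻¹.
Combining: Wb·Hz = (kg·m²·s⁻²·A⁻¹) · s⁻¹ = kg·m²·s⁻³·A⁻¹.
kg·m²·s⁻³·A⁻¹ is the base-SI form of the volt.

V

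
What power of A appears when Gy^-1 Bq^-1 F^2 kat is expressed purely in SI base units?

4

Gy = J/kg (absorbed dose = energy per mass),
    = m²·s⁻².
So Gy⁻¹ = m⁻²·s².
Bq = 1/s = s⁻¹ (activity is decays per second).
So Bq⁻¹ = s.
F = C/V (capacitance = charge per voltage),
    = A·s/(kg·m²·s⁻³·A⁻¹) (substituting C and V),
    = kg⁻¹·m⁻²·s⁴·A².
So F² = kg⁻²·m⁻⁴·s⁸·A⁴.
kat = mol/s = s⁻¹·mol (catalytic activity).
Combining: Gy⁻¹·Bq⁻¹·F²·kat = (m⁻²·s²) · s · (kg⁻²·m⁻⁴·s⁸·A⁴) · (s⁻¹·mol) = kg⁻²·m⁻⁶·s¹⁰·A⁴·mol.
The exponent of A is 4.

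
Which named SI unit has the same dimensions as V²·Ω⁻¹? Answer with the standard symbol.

V = kg·m²·s⁻³·A⁻¹.
So V² = kg²·m⁴·s⁻⁶·A⁻².
Ω = kg·m²·s⁻³·A⁻².
So Ω⁻¹ = kg⁻¹·m⁻²·s³·A².
Combining: V²·Ω⁻¹ = (kg²·m⁴·s⁻⁶·A⁻²) · (kg⁻¹·m⁻²·s³·A²) = kg·m²·s⁻³.
kg·m²·s⁻³ is the base-SI form of the watt.

W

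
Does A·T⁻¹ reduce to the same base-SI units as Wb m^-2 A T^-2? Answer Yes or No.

Yes

Left side:
  T = kg·s⁻²·A⁻¹.
  So T⁻¹ = kg⁻¹·s²·A.
  Combining: A·T⁻¹ = A · (kg⁻¹·s²·A) = kg⁻¹·s²·A².
Right side:
  Wb = V·s (flux: a volt is a weber per second),
      = kg·m²·s⁻²·A⁻¹.
  T = Wb/m² (flux density = flux per area),
      = kg·s⁻²·A⁻¹.
  So T⁻² = kg⁻²·s⁴·A².
  Combining: Wb·m⁻²·A·T⁻² = (kg·m²·s⁻²·A⁻¹) · m⁻² · A · (kg⁻²·s⁴·A²) = kg⁻¹·s²·A².
Both reduce to kg⁻¹·s²·A².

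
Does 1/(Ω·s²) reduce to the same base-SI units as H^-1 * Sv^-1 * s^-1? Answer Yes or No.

No

Left side:
  Ω = V/A (resistance = voltage per current),
      = kg·m²·s⁻³·A⁻².
  So Ω⁻¹ = kg⁻¹·m⁻²·s³·A².
  Combining: Ω⁻¹·s⁻² = (kg⁻¹·m⁻²·s³·A²) · s⁻² = kg⁻¹·m⁻²·s·A².
Right side:
  H = Wb/A (inductance = flux per current),
      = kg·m²·s⁻²·A⁻².
  So H⁻¹ = kg⁻¹·m⁻²·s²·A².
  Sv = J/kg (equivalent dose = energy per mass),
      = m²·s⁻².
  So Sv⁻¹ = m⁻²·s².
  Combining: H⁻¹·Sv⁻¹·s⁻¹ = (kg⁻¹·m⁻²·s²·A²) · (m⁻²·s²) · s⁻¹ = kg⁻¹·m⁻⁴·s³·A².
Left is kg⁻¹·m⁻²·s·A²; right is kg⁻¹·m⁻⁴·s³·A² — different.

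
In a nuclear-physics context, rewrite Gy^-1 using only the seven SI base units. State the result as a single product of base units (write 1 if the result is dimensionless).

Gy = J/kg (absorbed dose = energy per mass),
    = m²·s⁻².
So Gy⁻¹ = m⁻²·s².

m⁻²·s²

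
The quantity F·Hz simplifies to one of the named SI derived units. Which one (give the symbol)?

S

F = C/V (capacitance = charge per voltage),
    = A·s/(kg·m²·s⁻³·A⁻¹) (substituting C and V),
    = kg⁻¹·m⁻²·s⁴·A².
Hz = 1/s = s⁻¹ (frequency is cycles per second).
Combining: F·Hz = (kg⁻¹·m⁻²·s⁴·A²) · s⁻¹ = kg⁻¹·m⁻²·s³·A².
kg⁻¹·m⁻²·s³·A² is the base-SI form of the siemens.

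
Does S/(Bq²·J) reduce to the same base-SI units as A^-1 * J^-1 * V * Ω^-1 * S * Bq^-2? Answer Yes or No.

Yes

Left side:
  Bq = s⁻¹.
  So Bq⁻² = s².
  S = kg⁻¹·m⁻²·s³·A².
  J = kg·m²·s⁻².
  So J⁻¹ = kg⁻¹·m⁻²·s².
  Combining: Bq⁻²·S·J⁻¹ = s² · (kg⁻¹·m⁻²·s³·A²) · (kg⁻¹·m⁻²·s²) = kg⁻²·m⁻⁴·s⁷·A².
Right side:
  J = N·m (work = force × distance),
      = kg·m²·s⁻².
  So J⁻¹ = kg⁻¹·m⁻²·s².
  V = W/A (potential = power per current),
      = kg·m²·s⁻³·A⁻¹.
  Ω = V/A (resistance = voltage per current),
      = kg·m²·s⁻³·A⁻².
  So Ω⁻¹ = kg⁻¹·m⁻²·s³·A².
  S = 1/Ω (conductance is reciprocal resistance),
      = kg⁻¹·m⁻²·s³·A².
  Bq = 1/s = s⁻¹ (activity is decays per second).
  So Bq⁻² = s².
  Combining: A⁻¹·J⁻¹·V·Ω⁻¹·S·Bq⁻² = A⁻¹ · (kg⁻¹·m⁻²·s²) · (kg·m²·s⁻³·A⁻¹) · (kg⁻¹·m⁻²·s³·A²) · (kg⁻¹·m⁻²·s³·A²) · s² = kg⁻²·m⁻⁴·s⁷·A².
Both reduce to kg⁻²·m⁻⁴·s⁷·A².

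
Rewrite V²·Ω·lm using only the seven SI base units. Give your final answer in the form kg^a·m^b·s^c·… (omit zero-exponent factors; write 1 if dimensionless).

V = kg·m²·s⁻³·A⁻¹.
So V² = kg²·m⁴·s⁻⁶·A⁻².
Ω = kg·m²·s⁻³·A⁻².
lm = cd.
Combining: V²·Ω·lm = (kg²·m⁴·s⁻⁶·A⁻²) · (kg·m²·s⁻³·A⁻²) · cd = kg³·m⁶·s⁻⁹·A⁻⁴·cd.

kg³·m⁶·s⁻⁹·A⁻⁴·cd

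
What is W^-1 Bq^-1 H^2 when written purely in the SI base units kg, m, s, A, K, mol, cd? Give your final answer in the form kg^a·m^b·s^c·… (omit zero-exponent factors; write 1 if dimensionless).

kg·m²·A⁻⁴

W = kg·m²·s⁻³.
So W⁻¹ = kg⁻¹·m⁻²·s³.
Bq = s⁻¹.
So Bq⁻¹ = s.
H = kg·m²·s⁻²·A⁻².
So H² = kg²·m⁴·s⁻⁴·A⁻⁴.
Combining: W⁻¹·Bq⁻¹·H² = (kg⁻¹·m⁻²·s³) · s · (kg²·m⁴·s⁻⁴·A⁻⁴) = kg·m²·A⁻⁴.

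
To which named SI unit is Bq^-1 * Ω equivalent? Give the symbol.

Bq = s⁻¹.
So Bq⁻¹ = s.
Ω = kg·m²·s⁻³·A⁻².
Combining: Bq⁻¹·Ω = s · (kg·m²·s⁻³·A⁻²) = kg·m²·s⁻²·A⁻².
kg·m²·s⁻²·A⁻² is the base-SI form of the henry.

H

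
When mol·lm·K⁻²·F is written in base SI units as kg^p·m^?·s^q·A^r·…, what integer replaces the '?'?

lm = cd.
F = kg⁻¹·m⁻²·s⁴·A².
Combining: mol·lm·K⁻²·F = mol · cd · K⁻² · (kg⁻¹·m⁻²·s⁴·A²) = kg⁻¹·m⁻²·s⁴·A²·K⁻²·mol·cd.
The exponent of m is -2.

-2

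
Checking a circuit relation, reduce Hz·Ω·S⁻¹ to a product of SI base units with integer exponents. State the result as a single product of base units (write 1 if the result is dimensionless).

Hz = 1/s = s⁻¹ (frequency is cycles per second).
Ω = V/A (resistance = voltage per current),
    = kg·m²·s⁻³·A⁻².
S = 1/Ω (conductance is reciprocal resistance),
    = kg⁻¹·m⁻²·s³·A².
So S⁻¹ = kg·m²·s⁻³·A⁻².
Combining: Hz·Ω·S⁻¹ = s⁻¹ · (kg·m²·s⁻³·A⁻²) · (kg·m²·s⁻³·A⁻²) = kg²·m⁴·s⁻⁷·A⁻⁴.

kg²·m⁴·s⁻⁷·A⁻⁴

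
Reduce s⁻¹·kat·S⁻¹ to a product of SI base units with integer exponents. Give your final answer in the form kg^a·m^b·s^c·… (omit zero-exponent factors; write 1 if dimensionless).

kat = mol/s = s⁻¹·mol (catalytic activity).
S = 1/Ω (conductance is reciprocal resistance),
    = kg⁻¹·m⁻²·s³·A².
So S⁻¹ = kg·m²·s⁻³·A⁻².
Combining: s⁻¹·kat·S⁻¹ = s⁻¹ · (s⁻¹·mol) · (kg·m²·s⁻³·A⁻²) = kg·m²·s⁻⁵·A⁻²·mol.

kg·m²·s⁻⁵·A⁻²·mol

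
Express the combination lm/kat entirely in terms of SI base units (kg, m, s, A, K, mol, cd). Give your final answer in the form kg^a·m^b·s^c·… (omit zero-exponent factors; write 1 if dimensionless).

kat = mol/s = s⁻¹·mol (catalytic activity).
So kat⁻¹ = s·mol⁻¹.
lm = cd·sr = cd (luminous flux; sr is dimensionless).
Combining: kat⁻¹·lm = (s·mol⁻¹) · cd = s·mol⁻¹·cd.

s·mol⁻¹·cd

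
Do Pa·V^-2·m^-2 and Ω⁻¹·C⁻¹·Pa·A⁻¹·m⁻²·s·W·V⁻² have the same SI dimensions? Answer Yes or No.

Left side:
  Pa = N/m² (pressure = force per area),
      = kg·m⁻¹·s⁻².
  V = W/A (potential = power per current),
      = kg·m²·s⁻³·A⁻¹.
  So V⁻² = kg⁻²·m⁻⁴·s⁶·A².
  Combining: Pa·V⁻²·m⁻² = (kg·m⁻¹·s⁻²) · (kg⁻²·m⁻⁴·s⁶·A²) · m⁻² = kg⁻¹·m⁻⁷·s⁴·A².
Right side:
  Ω = kg·m²·s⁻³·A⁻².
  So Ω⁻¹ = kg⁻¹·m⁻²·s³·A².
  C = s·A.
  So C⁻¹ = s⁻¹·A⁻¹.
  Pa = kg·m⁻¹·s⁻².
  W = kg·m²·s⁻³.
  V = kg·m²·s⁻³·A⁻¹.
  So V⁻² = kg⁻²·m⁻⁴·s⁶·A².
  Combining: Ω⁻¹·C⁻¹·Pa·A⁻¹·m⁻²·s·W·V⁻² = (kg⁻¹·m⁻²·s³·A²) · (s⁻¹·A⁻¹) · (kg·m⁻¹·s⁻²) · A⁻¹ · m⁻² · s · (kg·m²·s⁻³) · (kg⁻²·m⁻⁴·s⁶·A²) = kg⁻¹·m⁻⁷·s⁴·A².
Both reduce to kg⁻¹·m⁻⁷·s⁴·A².

Yes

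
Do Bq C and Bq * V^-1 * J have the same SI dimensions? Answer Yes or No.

Yes

Left side:
  Bq = s⁻¹.
  C = s·A.
  Combining: Bq·C = s⁻¹ · (s·A) = A.
Right side:
  Bq = s⁻¹.
  V = kg·m²·s⁻³·A⁻¹.
  So V⁻¹ = kg⁻¹·m⁻²·s³·A.
  J = kg·m²·s⁻².
  Combining: Bq·V⁻¹·J = s⁻¹ · (kg⁻¹·m⁻²·s³·A) · (kg·m²·s⁻²) = A.
Both reduce to A.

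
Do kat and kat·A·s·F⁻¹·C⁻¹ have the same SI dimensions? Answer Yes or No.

No

Left side:
  kat = mol/s = s⁻¹·mol (catalytic activity).
Right side:
  kat = s⁻¹·mol.
  F = kg⁻¹·m⁻²·s⁴·A².
  So F⁻¹ = kg·m²·s⁻⁴·A⁻².
  C = s·A.
  So C⁻¹ = s⁻¹·A⁻¹.
  Combining: kat·A·s·F⁻¹·C⁻¹ = (s⁻¹·mol) · A · s · (kg·m²·s⁻⁴·A⁻²) · (s⁻¹·A⁻¹) = kg·m²·s⁻⁵·A⁻²·mol.
Left is s⁻¹·mol; right is kg·m²·s⁻⁵·A⁻²·mol — different.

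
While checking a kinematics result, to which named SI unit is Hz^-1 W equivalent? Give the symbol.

J

Hz = 1/s = s⁻¹ (frequency is cycles per second).
So Hz⁻¹ = s.
W = J/s (power = energy per time),
    = kg·m²·s⁻³.
Combining: Hz⁻¹·W = s · (kg·m²·s⁻³) = kg·m²·s⁻².
kg·m²·s⁻² is the base-SI form of the joule.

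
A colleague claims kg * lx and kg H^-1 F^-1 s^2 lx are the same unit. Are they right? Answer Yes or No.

Yes

Left side:
  lx = lm/m² (illuminance = luminous flux per area),
      = m⁻²·cd.
  Combining: kg·lx = kg · (m⁻²·cd) = kg·m⁻²·cd.
Right side:
  H = kg·m²·s⁻²·A⁻².
  So H⁻¹ = kg⁻¹·m⁻²·s²·A².
  F = kg⁻¹·m⁻²·s⁴·A².
  So F⁻¹ = kg·m²·s⁻⁴·A⁻².
  lx = m⁻²·cd.
  Combining: kg·H⁻¹·F⁻¹·s²·lx = kg · (kg⁻¹·m⁻²·s²·A²) · (kg·m²·s⁻⁴·A⁻²) · s² · (m⁻²·cd) = kg·m⁻²·cd.
Both reduce to kg·m⁻²·cd.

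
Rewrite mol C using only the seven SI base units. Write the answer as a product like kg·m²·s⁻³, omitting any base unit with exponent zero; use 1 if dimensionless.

C = A·s = s·A (charge = current × time).
Combining: mol·C = mol · (s·A) = s·A·mol.

s·A·mol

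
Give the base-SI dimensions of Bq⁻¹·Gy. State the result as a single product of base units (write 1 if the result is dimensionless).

Bq = 1/s = s⁻¹ (activity is decays per second).
So Bq⁻¹ = s.
Gy = J/kg (absorbed dose = energy per mass),
    = m²·s⁻².
Combining: Bq⁻¹·Gy = s · (m²·s⁻²) = m²·s⁻¹.

m²·s⁻¹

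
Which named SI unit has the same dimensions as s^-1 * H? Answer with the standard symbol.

Ω

H = Wb/A (inductance = flux per current),
    = kg·m²·s⁻²·A⁻².
Combining: s⁻¹·H = s⁻¹ · (kg·m²·s⁻²·A⁻²) = kg·m²·s⁻³·A⁻².
kg·m²·s⁻³·A⁻² is the base-SI form of the ohm.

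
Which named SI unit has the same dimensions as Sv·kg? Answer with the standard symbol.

J

Sv = m²·s⁻².
Combining: Sv·kg = (m²·s⁻²) · kg = kg·m²·s⁻².
kg·m²·s⁻² is the base-SI form of the joule.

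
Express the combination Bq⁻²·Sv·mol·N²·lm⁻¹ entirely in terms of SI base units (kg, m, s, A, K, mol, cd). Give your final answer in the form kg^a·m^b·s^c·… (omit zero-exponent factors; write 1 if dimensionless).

Bq = 1/s = s⁻¹ (activity is decays per second).
So Bq⁻² = s².
Sv = J/kg (equivalent dose = energy per mass),
    = m²·s⁻².
N = kg·m/s² = kg·m·s⁻² (force = mass × acceleration).
So N² = kg²·m²·s⁻⁴.
lm = cd·sr = cd (luminous flux; sr is dimensionless).
So lm⁻¹ = cd⁻¹.
Combining: Bq⁻²·Sv·mol·N²·lm⁻¹ = s² · (m²·s⁻²) · mol · (kg²·m²·s⁻⁴) · cd⁻¹ = kg²·m⁴·s⁻⁴·mol·cd⁻¹.

kg²·m⁴·s⁻⁴·mol·cd⁻¹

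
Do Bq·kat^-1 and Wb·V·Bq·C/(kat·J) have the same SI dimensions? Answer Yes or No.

No

Left side:
  Bq = s⁻¹.
  kat = s⁻¹·mol.
  So kat⁻¹ = s·mol⁻¹.
  Combining: Bq·kat⁻¹ = s⁻¹ · (s·mol⁻¹) = mol⁻¹.
Right side:
  Wb = kg·m²·s⁻²·A⁻¹.
  V = kg·m²·s⁻³·A⁻¹.
  kat = s⁻¹·mol.
  So kat⁻¹ = s·mol⁻¹.
  Bq = s⁻¹.
  J = kg·m²·s⁻².
  So J⁻¹ = kg⁻¹·m⁻²·s².
  C = s·A.
  Combining: Wb·V·kat⁻¹·Bq·J⁻¹·C = (kg·m²·s⁻²·A⁻¹) · (kg·m²·s⁻³·A⁻¹) · (s·mol⁻¹) · s⁻¹ · (kg⁻¹·m⁻²·s²) · (s·A) = kg·m²·s⁻²·A⁻¹·mol⁻¹.
Left is mol⁻¹; right is kg·m²·s⁻²·A⁻¹·mol⁻¹ — different.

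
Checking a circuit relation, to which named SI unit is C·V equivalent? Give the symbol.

C = A·s = s·A (charge = current × time).
V = W/A (potential = power per current),
    = kg·m²·s⁻³·A⁻¹.
Combining: C·V = (s·A) · (kg·m²·s⁻³·A⁻¹) = kg·m²·s⁻².
kg·m²·s⁻² is the base-SI form of the joule.

J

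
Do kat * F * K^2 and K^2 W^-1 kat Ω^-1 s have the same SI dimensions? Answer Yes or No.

No

Left side:
  kat = mol/s = s⁻¹·mol (catalytic activity).
  F = C/V (capacitance = charge per voltage),
      = A·s/(kg·m²·s⁻³·A⁻¹) (substituting C and V),
      = kg⁻¹·m⁻²·s⁴·A².
  Combining: kat·F·K² = (s⁻¹·mol) · (kg⁻¹·m⁻²·s⁴·A²) · K² = kg⁻¹·m⁻²·s³·A²·K²·mol.
Right side:
  W = kg·m²·s⁻³.
  So W⁻¹ = kg⁻¹·m⁻²·s³.
  kat = s⁻¹·mol.
  Ω = kg·m²·s⁻³·A⁻².
  So Ω⁻¹ = kg⁻¹·m⁻²·s³·A².
  Combining: K²·W⁻¹·kat·Ω⁻¹·s = K² · (kg⁻¹·m⁻²·s³) · (s⁻¹·mol) · (kg⁻¹·m⁻²·s³·A²) · s = kg⁻²·m⁻⁴·s⁶·A²·K²·mol.
Left is kg⁻¹·m⁻²·s³·A²·K²·mol; right is kg⁻²·m⁻⁴·s⁶·A²·K²·mol — different.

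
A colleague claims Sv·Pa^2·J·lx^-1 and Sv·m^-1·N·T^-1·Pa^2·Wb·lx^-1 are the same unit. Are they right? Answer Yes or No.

Left side:
  Sv = m²·s⁻².
  Pa = kg·m⁻¹·s⁻².
  So Pa² = kg²·m⁻²·s⁻⁴.
  J = kg·m²·s⁻².
  lx = m⁻²·cd.
  So lx⁻¹ = m²·cd⁻¹.
  Combining: Sv·Pa²·J·lx⁻¹ = (m²·s⁻²) · (kg²·m⁻²·s⁻⁴) · (kg·m²·s⁻²) · (m²·cd⁻¹) = kg³·m⁴·s⁻⁸·cd⁻¹.
Right side:
  Sv = m²·s⁻².
  N = kg·m·s⁻².
  T = kg·s⁻²·A⁻¹.
  So T⁻¹ = kg⁻¹·s²·A.
  Pa = kg·m⁻¹·s⁻².
  So Pa² = kg²·m⁻²·s⁻⁴.
  Wb = kg·m²·s⁻²·A⁻¹.
  lx = m⁻²·cd.
  So lx⁻¹ = m²·cd⁻¹.
  Combining: Sv·m⁻¹·N·T⁻¹·Pa²·Wb·lx⁻¹ = (m²·s⁻²) · m⁻¹ · (kg·m·s⁻²) · (kg⁻¹·s²·A) · (kg²·m⁻²·s⁻⁴) · (kg·m²·s⁻²·A⁻¹) · (m²·cd⁻¹) = kg³·m⁴·s⁻⁸·cd⁻¹.
Both reduce to kg³·m⁴·s⁻⁸·cd⁻¹.

Yes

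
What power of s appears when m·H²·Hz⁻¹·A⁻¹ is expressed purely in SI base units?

H = Wb/A (inductance = flux per current),
    = kg·m²·s⁻²·A⁻².
So H² = kg²·m⁴·s⁻⁴·A⁻⁴.
Hz = 1/s = s⁻¹ (frequency is cycles per second).
So Hz⁻¹ = s.
Combining: m·H²·Hz⁻¹·A⁻¹ = m · (kg²·m⁴·s⁻⁴·A⁻⁴) · s · A⁻¹ = kg²·m⁵·s⁻³·A⁻⁵.
The exponent of s is -3.

-3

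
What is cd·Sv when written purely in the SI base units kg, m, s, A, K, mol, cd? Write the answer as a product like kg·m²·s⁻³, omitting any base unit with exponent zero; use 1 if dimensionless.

Sv = m²·s⁻².
Combining: cd·Sv = cd · (m²·s⁻²) = m²·s⁻²·cd.

m²·s⁻²·cd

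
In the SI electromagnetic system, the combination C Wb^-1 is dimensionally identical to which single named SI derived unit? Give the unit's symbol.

S

C = A·s = s·A (charge = current × time).
Wb = V·s (flux: a volt is a weber per second),
    = kg·m²·s⁻²·A⁻¹.
So Wb⁻¹ = kg⁻¹·m⁻²·s²·A.
Combining: C·Wb⁻¹ = (s·A) · (kg⁻¹·m⁻²·s²·A) = kg⁻¹·m⁻²·s³·A².
kg⁻¹·m⁻²·s³·A² is the base-SI form of the siemens.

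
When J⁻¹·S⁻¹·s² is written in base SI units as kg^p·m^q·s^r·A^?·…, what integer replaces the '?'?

-2

J = N·m (work = force × distance),
    = kg·m²·s⁻².
So J⁻¹ = kg⁻¹·m⁻²·s².
S = 1/Ω (conductance is reciprocal resistance),
    = kg⁻¹·m⁻²·s³·A².
So S⁻¹ = kg·m²·s⁻³·A⁻².
Combining: J⁻¹·S⁻¹·s² = (kg⁻¹·m⁻²·s²) · (kg·m²·s⁻³·A⁻²) · s² = s·A⁻².
The exponent of A is -2.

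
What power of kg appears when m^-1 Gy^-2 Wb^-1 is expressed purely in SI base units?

-1

Gy = J/kg (absorbed dose = energy per mass),
    = m²·s⁻².
So Gy⁻² = m⁻⁴·s⁴.
Wb = V·s (flux: a volt is a weber per second),
    = kg·m²·s⁻²·A⁻¹.
So Wb⁻¹ = kg⁻¹·m⁻²·s²·A.
Combining: m⁻¹·Gy⁻²·Wb⁻¹ = m⁻¹ · (m⁻⁴·s⁴) · (kg⁻¹·m⁻²·s²·A) = kg⁻¹·m⁻⁷·s⁶·A.
The exponent of kg is -1.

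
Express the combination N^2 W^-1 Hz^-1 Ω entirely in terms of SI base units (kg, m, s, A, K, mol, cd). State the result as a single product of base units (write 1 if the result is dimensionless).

N = kg·m/s² = kg·m·s⁻² (force = mass × acceleration).
So N² = kg²·m²·s⁻⁴.
W = J/s (power = energy per time),
    = kg·m²·s⁻³.
So W⁻¹ = kg⁻¹·m⁻²·s³.
Hz = 1/s = s⁻¹ (frequency is cycles per second).
So Hz⁻¹ = s.
Ω = V/A (resistance = voltage per current),
    = kg·m²·s⁻³·A⁻².
Combining: N²·W⁻¹·Hz⁻¹·Ω = (kg²·m²·s⁻⁴) · (kg⁻¹·m⁻²·s³) · s · (kg·m²·s⁻³·A⁻²) = kg²·m²·s⁻³·A⁻².

kg²·m²·s⁻³·A⁻²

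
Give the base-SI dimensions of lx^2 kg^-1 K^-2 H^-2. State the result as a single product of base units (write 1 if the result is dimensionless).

kg⁻³·m⁻⁸·s⁴·A⁴·K⁻²·cd²

lx = lm/m² (illuminance = luminous flux per area),
    = m⁻²·cd.
So lx² = m⁻⁴·cd².
H = Wb/A (inductance = flux per current),
    = kg·m²·s⁻²·A⁻².
So H⁻² = kg⁻²·m⁻⁴·s⁴·A⁴.
Combining: lx²·kg⁻¹·K⁻²·H⁻² = (m⁻⁴·cd²) · kg⁻¹ · K⁻² · (kg⁻²·m⁻⁴·s⁴·A⁴) = kg⁻³·m⁻⁸·s⁴·A⁴·K⁻²·cd².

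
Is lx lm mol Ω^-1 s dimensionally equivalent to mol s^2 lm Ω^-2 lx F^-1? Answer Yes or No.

Left side:
  lx = lm/m² (illuminance = luminous flux per area),
      = m⁻²·cd.
  lm = cd·sr = cd (luminous flux; sr is dimensionless).
  Ω = V/A (resistance = voltage per current),
      = kg·m²·s⁻³·A⁻².
  So Ω⁻¹ = kg⁻¹·m⁻²·s³·A².
  Combining: lx·lm·mol·Ω⁻¹·s = (m⁻²·cd) · cd · mol · (kg⁻¹·m⁻²·s³·A²) · s = kg⁻¹·m⁻⁴·s⁴·A²·mol·cd².
Right side:
  lm = cd·sr = cd (luminous flux; sr is dimensionless).
  Ω = V/A (resistance = voltage per current),
      = kg·m²·s⁻³·A⁻².
  So Ω⁻² = kg⁻²·m⁻⁴·s⁶·A⁴.
  lx = lm/m² (illuminance = luminous flux per area),
      = m⁻²·cd.
  F = C/V (capacitance = charge per voltage),
      = A·s/(kg·m²·s⁻³·A⁻¹) (substituting C and V),
      = kg⁻¹·m⁻²·s⁴·A².
  So F⁻¹ = kg·m²·s⁻⁴·A⁻².
  Combining: mol·s²·lm·Ω⁻²·lx·F⁻¹ = mol · s² · cd · (kg⁻²·m⁻⁴·s⁶·A⁴) · (m⁻²·cd) · (kg·m²·s⁻⁴·A⁻²) = kg⁻¹·m⁻⁴·s⁴·A²·mol·cd².
Both reduce to kg⁻¹·m⁻⁴·s⁴·A²·mol·cd².

Yes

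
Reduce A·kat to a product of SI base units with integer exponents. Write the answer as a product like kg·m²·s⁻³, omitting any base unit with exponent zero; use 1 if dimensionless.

s⁻¹·A·mol

kat = mol/s = s⁻¹·mol (catalytic activity).
Combining: A·kat = A · (s⁻¹·mol) = s⁻¹·A·mol.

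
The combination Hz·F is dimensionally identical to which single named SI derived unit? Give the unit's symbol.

S

Hz = 1/s = s⁻¹ (frequency is cycles per second).
F = C/V (capacitance = charge per voltage),
    = A·s/(kg·m²·s⁻³·A⁻¹) (substituting C and V),
    = kg⁻¹·m⁻²·s⁴·A².
Combining: Hz·F = s⁻¹ · (kg⁻¹·m⁻²·s⁴·A²) = kg⁻¹·m⁻²·s³·A².
kg⁻¹·m⁻²·s³·A² is the base-SI form of the siemens.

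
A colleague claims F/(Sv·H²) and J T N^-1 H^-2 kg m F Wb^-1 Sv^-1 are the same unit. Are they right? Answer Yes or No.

Left side:
  Sv = m²·s⁻².
  So Sv⁻¹ = m⁻²·s².
  H = kg·m²·s⁻²·A⁻².
  So H⁻² = kg⁻²·m⁻⁴·s⁴·A⁴.
  F = kg⁻¹·m⁻²·s⁴·A².
  Combining: Sv⁻¹·H⁻²·F = (m⁻²·s²) · (kg⁻²·m⁻⁴·s⁴·A⁴) · (kg⁻¹·m⁻²·s⁴·A²) = kg⁻³·m⁻⁸·s¹⁰·A⁶.
Right side:
  J = N·m (work = force × distance),
      = kg·m²·s⁻².
  T = Wb/m² (flux density = flux per area),
      = kg·s⁻²·A⁻¹.
  N = kg·m/s² = kg·m·s⁻² (force = mass × acceleration).
  So N⁻¹ = kg⁻¹·m⁻¹·s².
  H = Wb/A (inductance = flux per current),
      = kg·m²·s⁻²·A⁻².
  So H⁻² = kg⁻²·m⁻⁴·s⁴·A⁴.
  F = C/V (capacitance = charge per voltage),
      = A·s/(kg·m²·s⁻³·A⁻¹) (substituting C and V),
      = kg⁻¹·m⁻²·s⁴·A².
  Wb = V·s (flux: a volt is a weber per second),
      = kg·m²·s⁻²·A⁻¹.
  So Wb⁻¹ = kg⁻¹·m⁻²·s²·A.
  Sv = J/kg (equivalent dose = energy per mass),
      = m²·s⁻².
  So Sv⁻¹ = m⁻²·s².
  Combining: J·T·N⁻¹·H⁻²·kg·m·F·Wb⁻¹·Sv⁻¹ = (kg·m²·s⁻²) · (kg·s⁻²·A⁻¹) · (kg⁻¹·m⁻¹·s²) · (kg⁻²·m⁻⁴·s⁴·A⁴) · kg · m · (kg⁻¹·m⁻²·s⁴·A²) · (kg⁻¹·m⁻²·s²·A) · (m⁻²·s²) = kg⁻²·m⁻⁸·s¹⁰·A⁶.
Left is kg⁻³·m⁻⁸·s¹⁰·A⁶; right is kg⁻²·m⁻⁸·s¹⁰·A⁶ — different.

No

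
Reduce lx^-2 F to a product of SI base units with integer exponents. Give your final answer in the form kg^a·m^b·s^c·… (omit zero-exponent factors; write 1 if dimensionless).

lx = m⁻²·cd.
So lx⁻² = m⁴·cd⁻².
F = kg⁻¹·m⁻²·s⁴·A².
Combining: lx⁻²·F = (m⁴·cd⁻²) · (kg⁻¹·m⁻²·s⁴·A²) = kg⁻¹·m²·s⁴·A²·cd⁻².

kg⁻¹·m²·s⁴·A²·cd⁻²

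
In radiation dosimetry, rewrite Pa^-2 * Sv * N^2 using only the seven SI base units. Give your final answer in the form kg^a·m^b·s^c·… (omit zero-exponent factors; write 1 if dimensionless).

m⁶·s⁻²

Pa = kg·m⁻¹·s⁻².
So Pa⁻² = kg⁻²·m²·s⁴.
Sv = m²·s⁻².
N = kg·m·s⁻².
So N² = kg²·m²·s⁻⁴.
Combining: Pa⁻²·Sv·N² = (kg⁻²·m²·s⁴) · (m²·s⁻²) · (kg²·m²·s⁻⁴) = m⁶·s⁻².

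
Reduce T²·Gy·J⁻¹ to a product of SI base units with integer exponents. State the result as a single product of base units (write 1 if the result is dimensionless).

kg·s⁻⁴·A⁻²

T = Wb/m² (flux density = flux per area),
    = kg·s⁻²·A⁻¹.
So T² = kg²·s⁻⁴·A⁻².
Gy = J/kg (absorbed dose = energy per mass),
    = m²·s⁻².
J = N·m (work = force × distance),
    = kg·m²·s⁻².
So J⁻¹ = kg⁻¹·m⁻²·s².
Combining: T²·Gy·J⁻¹ = (kg²·s⁻⁴·A⁻²) · (m²·s⁻²) · (kg⁻¹·m⁻²·s²) = kg·s⁻⁴·A⁻².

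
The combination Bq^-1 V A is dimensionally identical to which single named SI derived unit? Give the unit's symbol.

Bq = s⁻¹.
So Bq⁻¹ = s.
V = kg·m²·s⁻³·A⁻¹.
Combining: Bq⁻¹·V·A = s · (kg·m²·s⁻³·A⁻¹) · A = kg·m²·s⁻².
kg·m²·s⁻² is the base-SI form of the joule.

J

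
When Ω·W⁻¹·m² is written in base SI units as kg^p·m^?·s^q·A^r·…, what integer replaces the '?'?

Ω = V/A (resistance = voltage per current),
    = kg·m²·s⁻³·A⁻².
W = J/s (power = energy per time),
    = kg·m²·s⁻³.
So W⁻¹ = kg⁻¹·m⁻²·s³.
Combining: Ω·W⁻¹·m² = (kg·m²·s⁻³·A⁻²) · (kg⁻¹·m⁻²·s³) · m² = m²·A⁻².
The exponent of m is 2.

2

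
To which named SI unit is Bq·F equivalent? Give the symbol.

S

Bq = 1/s = s⁻¹ (activity is decays per second).
F = C/V (capacitance = charge per voltage),
    = A·s/(kg·m²·s⁻³·A⁻¹) (substituting C and V),
    = kg⁻¹·m⁻²·s⁴·A².
Combining: Bq·F = s⁻¹ · (kg⁻¹·m⁻²·s⁴·A²) = kg⁻¹·m⁻²·s³·A².
kg⁻¹·m⁻²·s³·A² is the base-SI form of the siemens.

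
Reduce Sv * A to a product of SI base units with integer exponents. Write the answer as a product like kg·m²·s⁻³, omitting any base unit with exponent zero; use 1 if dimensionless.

m²·s⁻²·A

Sv = J/kg (equivalent dose = energy per mass),
    = m²·s⁻².
Combining: Sv·A = (m²·s⁻²) · A = m²·s⁻²·A.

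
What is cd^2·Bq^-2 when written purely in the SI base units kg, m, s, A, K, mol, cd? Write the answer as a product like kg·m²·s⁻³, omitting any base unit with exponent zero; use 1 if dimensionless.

Bq = 1/s = s⁻¹ (activity is decays per second).
So Bq⁻² = s².
Combining: cd²·Bq⁻² = cd² · s² = s²·cd².

s²·cd²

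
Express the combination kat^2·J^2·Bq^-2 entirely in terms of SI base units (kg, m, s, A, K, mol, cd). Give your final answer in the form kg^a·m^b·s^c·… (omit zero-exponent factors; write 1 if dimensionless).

kg²·m⁴·s⁻⁴·mol²

kat = mol/s = s⁻¹·mol (catalytic activity).
So kat² = s⁻²·mol².
J = N·m (work = force × distance),
    = kg·m²·s⁻².
So J² = kg²·m⁴·s⁻⁴.
Bq = 1/s = s⁻¹ (activity is decays per second).
So Bq⁻² = s².
Combining: kat²·J²·Bq⁻² = (s⁻²·mol²) · (kg²·m⁴·s⁻⁴) · s² = kg²·m⁴·s⁻⁴·mol².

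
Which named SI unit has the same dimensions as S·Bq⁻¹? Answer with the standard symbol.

S = 1/Ω (conductance is reciprocal resistance),
    = kg⁻¹·m⁻²·s³·A².
Bq = 1/s = s⁻¹ (activity is decays per second).
So Bq⁻¹ = s.
Combining: S·Bq⁻¹ = (kg⁻¹·m⁻²·s³·A²) · s = kg⁻¹·m⁻²·s⁴·A².
kg⁻¹·m⁻²·s⁴·A² is the base-SI form of the farad.

F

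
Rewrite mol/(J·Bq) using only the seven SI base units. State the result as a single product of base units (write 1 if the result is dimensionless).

J = kg·m²·s⁻².
So J⁻¹ = kg⁻¹·m⁻²·s².
Bq = s⁻¹.
So Bq⁻¹ = s.
Combining: mol·J⁻¹·Bq⁻¹ = mol · (kg⁻¹·m⁻²·s²) · s = kg⁻¹·m⁻²·s³·mol.

kg⁻¹·m⁻²·s³·mol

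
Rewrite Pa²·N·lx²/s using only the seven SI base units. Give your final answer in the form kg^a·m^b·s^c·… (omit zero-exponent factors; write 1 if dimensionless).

kg³·m⁻⁵·s⁻⁷·cd²

Pa = kg·m⁻¹·s⁻².
So Pa² = kg²·m⁻²·s⁻⁴.
N = kg·m·s⁻².
lx = m⁻²·cd.
So lx² = m⁻⁴·cd².
Combining: Pa²·s⁻¹·N·lx² = (kg²·m⁻²·s⁻⁴) · s⁻¹ · (kg·m·s⁻²) · (m⁻⁴·cd²) = kg³·m⁻⁵·s⁻⁷·cd².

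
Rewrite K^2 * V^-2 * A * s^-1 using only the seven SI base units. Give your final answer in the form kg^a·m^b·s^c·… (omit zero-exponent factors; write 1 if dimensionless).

kg⁻²·m⁻⁴·s⁵·A³·K²

V = W/A (potential = power per current),
    = kg·m²·s⁻³·A⁻¹.
So V⁻² = kg⁻²·m⁻⁴·s⁶·A².
Combining: K²·V⁻²·A·s⁻¹ = K² · (kg⁻²·m⁻⁴·s⁶·A²) · A · s⁻¹ = kg⁻²·m⁻⁴·s⁵·A³·K².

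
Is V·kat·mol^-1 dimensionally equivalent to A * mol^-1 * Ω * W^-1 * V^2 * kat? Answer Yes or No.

Left side:
  V = W/A (potential = power per current),
      = kg·m²·s⁻³·A⁻¹.
  kat = mol/s = s⁻¹·mol (catalytic activity).
  Combining: V·kat·mol⁻¹ = (kg·m²·s⁻³·A⁻¹) · (s⁻¹·mol) · mol⁻¹ = kg·m²·s⁻⁴·A⁻¹.
Right side:
  Ω = kg·m²·s⁻³·A⁻².
  W = kg·m²·s⁻³.
  So W⁻¹ = kg⁻¹·m⁻²·s³.
  V = kg·m²·s⁻³·A⁻¹.
  So V² = kg²·m⁴·s⁻⁶·A⁻².
  kat = s⁻¹·mol.
  Combining: A·mol⁻¹·Ω·W⁻¹·V²·kat = A · mol⁻¹ · (kg·m²·s⁻³·A⁻²) · (kg⁻¹·m⁻²·s³) · (kg²·m⁴·s⁻⁶·A⁻²) · (s⁻¹·mol) = kg²·m⁴·s⁻⁷·A⁻³.
Left is kg·m²·s⁻⁴·A⁻¹; right is kg²·m⁴·s⁻⁷·A⁻³ — different.

No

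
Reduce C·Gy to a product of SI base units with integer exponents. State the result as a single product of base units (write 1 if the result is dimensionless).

m²·s⁻¹·A

C = s·A.
Gy = m²·s⁻².
Combining: C·Gy = (s·A) · (m²·s⁻²) = m²·s⁻¹·A.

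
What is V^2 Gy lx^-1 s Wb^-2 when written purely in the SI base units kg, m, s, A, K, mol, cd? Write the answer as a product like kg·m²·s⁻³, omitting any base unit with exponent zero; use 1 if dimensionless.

m⁴·s⁻³·cd⁻¹

V = kg·m²·s⁻³·A⁻¹.
So V² = kg²·m⁴·s⁻⁶·A⁻².
Gy = m²·s⁻².
lx = m⁻²·cd.
So lx⁻¹ = m²·cd⁻¹.
Wb = kg·m²·s⁻²·A⁻¹.
So Wb⁻² = kg⁻²·m⁻⁴·s⁴·A².
Combining: V²·Gy·lx⁻¹·s·Wb⁻² = (kg²·m⁴·s⁻⁶·A⁻²) · (m²·s⁻²) · (m²·cd⁻¹) · s · (kg⁻²·m⁻⁴·s⁴·A²) = m⁴·s⁻³·cd⁻¹.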